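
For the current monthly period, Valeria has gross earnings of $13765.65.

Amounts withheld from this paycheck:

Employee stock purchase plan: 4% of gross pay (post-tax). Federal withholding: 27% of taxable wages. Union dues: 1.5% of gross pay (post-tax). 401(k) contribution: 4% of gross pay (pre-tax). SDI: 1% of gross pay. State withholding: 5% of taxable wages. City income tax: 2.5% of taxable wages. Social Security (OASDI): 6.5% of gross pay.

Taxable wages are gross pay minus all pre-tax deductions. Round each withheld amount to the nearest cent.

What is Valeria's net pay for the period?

401(k) contribution: $13765.65 × 0.04 = $550.63
Taxable wages = $13765.65 − $550.63 = $13215.02
Federal withholding: $13215.02 × 0.27 = $3568.06
State withholding: $13215.02 × 0.05 = $660.75
City income tax: $13215.02 × 0.025 = $330.38
SDI: $13765.65 × 0.01 = $137.66
Social Security (OASDI): $13765.65 × 0.065 = $894.77
Union dues: $13765.65 × 0.015 = $206.48
Employee stock purchase plan: $13765.65 × 0.04 = $550.63
Total deductions = $550.63 + $3568.06 + $660.75 + $330.38 + $137.66 + $894.77 + $206.48 + $550.63 = $6899.36
Net pay = $13765.65 − $6899.36 = $6866.29

$6866.29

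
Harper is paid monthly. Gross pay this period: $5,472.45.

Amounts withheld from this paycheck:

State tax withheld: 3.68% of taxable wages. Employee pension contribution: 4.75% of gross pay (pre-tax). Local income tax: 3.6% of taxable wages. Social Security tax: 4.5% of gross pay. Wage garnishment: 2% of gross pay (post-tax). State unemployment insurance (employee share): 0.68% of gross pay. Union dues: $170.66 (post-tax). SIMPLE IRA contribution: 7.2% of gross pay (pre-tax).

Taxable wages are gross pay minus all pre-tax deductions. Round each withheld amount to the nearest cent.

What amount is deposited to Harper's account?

$3,904.12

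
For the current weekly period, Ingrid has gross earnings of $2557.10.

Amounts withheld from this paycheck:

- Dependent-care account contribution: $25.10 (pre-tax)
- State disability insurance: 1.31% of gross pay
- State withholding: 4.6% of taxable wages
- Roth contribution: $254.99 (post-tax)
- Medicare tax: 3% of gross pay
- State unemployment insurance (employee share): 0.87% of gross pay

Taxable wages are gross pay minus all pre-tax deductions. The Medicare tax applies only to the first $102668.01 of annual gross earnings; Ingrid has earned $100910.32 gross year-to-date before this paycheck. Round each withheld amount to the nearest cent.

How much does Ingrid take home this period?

$2052.06

Dependent-care account contribution: $25.10
Taxable wages = $2557.10 − $25.10 = $2532.00
State withholding: $2532.00 × 0.046 = $116.47
State unemployment insurance (employee share): $2557.10 × 0.0087 = $22.25
Medicare tax: only $102668.01 − $100910.32 = $1757.69 of this check is subject → $1757.69 × 0.03 = $52.73
State disability insurance: $2557.10 × 0.0131 = $33.50
Roth contribution: $254.99
Total deductions = $25.10 + $116.47 + $22.25 + $52.73 + $33.50 + $254.99 = $505.04
Net pay = $2557.10 − $505.04 = $2052.06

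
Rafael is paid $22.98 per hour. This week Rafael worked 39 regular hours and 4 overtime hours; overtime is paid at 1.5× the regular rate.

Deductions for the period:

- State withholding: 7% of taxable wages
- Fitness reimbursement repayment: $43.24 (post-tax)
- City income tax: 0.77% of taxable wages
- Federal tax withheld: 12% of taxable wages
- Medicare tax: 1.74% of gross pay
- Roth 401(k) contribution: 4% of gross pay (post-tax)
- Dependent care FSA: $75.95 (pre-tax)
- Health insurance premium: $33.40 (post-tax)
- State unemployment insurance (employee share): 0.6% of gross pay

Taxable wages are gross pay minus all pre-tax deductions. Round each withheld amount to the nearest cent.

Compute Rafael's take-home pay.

Regular pay: 39 × $22.98 = $896.22
Overtime pay: 4 × $22.98 × 1.5 = $137.88
Gross pay = $896.22 + $137.88 = $1,034.10
Dependent care FSA: $75.95
Taxable wages = $1,034.10 − $75.95 = $958.15
State withholding: $958.15 × 0.07 = $67.07
City income tax: $958.15 × 0.0077 = $7.38
Federal tax withheld: $958.15 × 0.12 = $114.98
Medicare tax: $1,034.10 × 0.0174 = $17.99
State unemployment insurance (employee share): $1,034.10 × 0.006 = $6.20
Fitness reimbursement repayment: $43.24
Roth 401(k) contribution: $1,034.10 × 0.04 = $41.36
Health insurance premium: $33.40
Total deductions = $75.95 + $67.07 + $7.38 + $114.98 + $17.99 + $6.20 + $43.24 + $41.36 + $33.40 = $407.57
Net pay = $1,034.10 − $407.57 = $626.53

$626.53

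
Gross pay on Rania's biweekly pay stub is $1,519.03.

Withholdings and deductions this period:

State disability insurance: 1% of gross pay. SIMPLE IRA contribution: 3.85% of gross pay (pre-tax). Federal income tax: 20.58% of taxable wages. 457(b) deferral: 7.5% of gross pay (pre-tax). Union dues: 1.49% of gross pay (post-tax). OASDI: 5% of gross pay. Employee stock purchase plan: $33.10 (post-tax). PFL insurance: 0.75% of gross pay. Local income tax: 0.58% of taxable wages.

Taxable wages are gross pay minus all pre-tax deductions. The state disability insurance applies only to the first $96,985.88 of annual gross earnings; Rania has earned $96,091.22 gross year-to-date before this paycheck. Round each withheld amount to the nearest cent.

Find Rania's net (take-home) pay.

457(b) deferral: $1,519.03 × 0.075 = $113.93
SIMPLE IRA contribution: $1,519.03 × 0.0385 = $58.48
Pre-tax total = $113.93 + $58.48 = $172.41
Taxable wages = $1,519.03 − $172.41 = $1,346.62
Local income tax: $1,346.62 × 0.0058 = $7.81
Federal income tax: $1,346.62 × 0.2058 = $277.13
State disability insurance: only $96,985.88 − $96,091.22 = $894.66 of this check is subject → $894.66 × 0.01 = $8.95
OASDI: $1,519.03 × 0.05 = $75.95
PFL insurance: $1,519.03 × 0.0075 = $11.39
Union dues: $1,519.03 × 0.0149 = $22.63
Employee stock purchase plan: $33.10
Total deductions = $113.93 + $58.48 + $7.81 + $277.13 + $8.95 + $75.95 + $11.39 + $22.63 + $33.10 = $609.37
Net pay = $1,519.03 − $609.37 = $909.66

$909.66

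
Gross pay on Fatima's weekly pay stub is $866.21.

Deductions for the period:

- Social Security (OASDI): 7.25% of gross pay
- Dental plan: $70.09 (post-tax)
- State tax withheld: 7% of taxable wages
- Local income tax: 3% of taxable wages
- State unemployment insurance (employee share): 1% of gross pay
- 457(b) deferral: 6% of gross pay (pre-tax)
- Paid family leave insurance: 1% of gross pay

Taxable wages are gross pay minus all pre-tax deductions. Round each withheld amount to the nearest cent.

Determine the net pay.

$582.60

457(b) deferral: $866.21 × 0.06 = $51.97
Taxable wages = $866.21 − $51.97 = $814.24
State tax withheld: $814.24 × 0.07 = $57.00
Local income tax: $814.24 × 0.03 = $24.43
State unemployment insurance (employee share): $866.21 × 0.01 = $8.66
Paid family leave insurance: $866.21 × 0.01 = $8.66
Social Security (OASDI): $866.21 × 0.0725 = $62.80
Dental plan: $70.09
Total deductions = $51.97 + $57.00 + $24.43 + $8.66 + $8.66 + $62.80 + $70.09 = $283.61
Net pay = $866.21 − $283.61 = $582.60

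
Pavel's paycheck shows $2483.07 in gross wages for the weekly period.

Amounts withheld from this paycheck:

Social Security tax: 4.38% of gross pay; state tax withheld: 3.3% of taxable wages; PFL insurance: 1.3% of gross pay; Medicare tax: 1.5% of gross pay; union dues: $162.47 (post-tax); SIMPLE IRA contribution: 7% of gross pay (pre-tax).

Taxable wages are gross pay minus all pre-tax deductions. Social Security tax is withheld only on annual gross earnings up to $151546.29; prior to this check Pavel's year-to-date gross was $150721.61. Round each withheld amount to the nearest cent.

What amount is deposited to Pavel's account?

SIMPLE IRA contribution: $2483.07 × 0.07 = $173.81
Taxable wages = $2483.07 − $173.81 = $2309.26
State tax withheld: $2309.26 × 0.033 = $76.21
Medicare tax: $2483.07 × 0.015 = $37.25
Social Security tax: only $151546.29 − $150721.61 = $824.68 of this check is subject → $824.68 × 0.0438 = $36.12
PFL insurance: $2483.07 × 0.013 = $32.28
Union dues: $162.47
Total deductions = $173.81 + $76.21 + $37.25 + $36.12 + $32.28 + $162.47 = $518.14
Net pay = $2483.07 − $518.14 = $1964.93

$1964.93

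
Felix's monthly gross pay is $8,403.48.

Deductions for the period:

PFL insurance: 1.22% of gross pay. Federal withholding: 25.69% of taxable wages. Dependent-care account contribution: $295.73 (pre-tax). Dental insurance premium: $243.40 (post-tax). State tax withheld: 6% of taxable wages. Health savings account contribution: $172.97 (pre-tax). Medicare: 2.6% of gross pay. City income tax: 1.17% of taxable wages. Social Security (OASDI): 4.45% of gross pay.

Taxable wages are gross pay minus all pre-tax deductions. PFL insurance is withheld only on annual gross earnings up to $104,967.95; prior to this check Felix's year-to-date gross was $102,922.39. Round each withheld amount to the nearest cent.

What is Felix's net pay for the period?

$4,466.61

Dependent-care account contribution: $295.73
Health savings account contribution: $172.97
Pre-tax total = $295.73 + $172.97 = $468.70
Taxable wages = $8,403.48 − $468.70 = $7,934.78
State tax withheld: $7,934.78 × 0.06 = $476.09
City income tax: $7,934.78 × 0.0117 = $92.84
Federal withholding: $7,934.78 × 0.2569 = $2,038.44
Medicare: $8,403.48 × 0.026 = $218.49
Social Security (OASDI): $8,403.48 × 0.0445 = $373.95
PFL insurance: only $104,967.95 − $102,922.39 = $2,045.56 of this check is subject → $2,045.56 × 0.0122 = $24.96
Dental insurance premium: $243.40
Total deductions = $295.73 + $172.97 + $476.09 + $92.84 + $2,038.44 + $218.49 + $373.95 + $24.96 + $243.40 = $3,936.87
Net pay = $8,403.48 − $3,936.87 = $4,466.61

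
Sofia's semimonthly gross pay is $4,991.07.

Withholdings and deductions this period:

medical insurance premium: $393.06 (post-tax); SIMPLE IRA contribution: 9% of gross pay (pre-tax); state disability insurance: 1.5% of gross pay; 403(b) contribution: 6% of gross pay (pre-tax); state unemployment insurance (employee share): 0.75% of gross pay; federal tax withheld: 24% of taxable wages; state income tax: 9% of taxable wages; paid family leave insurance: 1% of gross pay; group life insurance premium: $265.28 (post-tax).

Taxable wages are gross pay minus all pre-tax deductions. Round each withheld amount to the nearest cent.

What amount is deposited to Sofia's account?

$2,021.86

SIMPLE IRA contribution: $4,991.07 × 0.09 = $449.20
403(b) contribution: $4,991.07 × 0.06 = $299.46
Pre-tax total = $449.20 + $299.46 = $748.66
Taxable wages = $4,991.07 − $748.66 = $4,242.41
State income tax: $4,242.41 × 0.09 = $381.82
Federal tax withheld: $4,242.41 × 0.24 = $1,018.18
State disability insurance: $4,991.07 × 0.015 = $74.87
Paid family leave insurance: $4,991.07 × 0.01 = $49.91
State unemployment insurance (employee share): $4,991.07 × 0.0075 = $37.43
Medical insurance premium: $393.06
Group life insurance premium: $265.28
Total deductions = $449.20 + $299.46 + $381.82 + $1,018.18 + $74.87 + $49.91 + $37.43 + $393.06 + $265.28 = $2,969.21
Net pay = $4,991.07 − $2,969.21 = $2,021.86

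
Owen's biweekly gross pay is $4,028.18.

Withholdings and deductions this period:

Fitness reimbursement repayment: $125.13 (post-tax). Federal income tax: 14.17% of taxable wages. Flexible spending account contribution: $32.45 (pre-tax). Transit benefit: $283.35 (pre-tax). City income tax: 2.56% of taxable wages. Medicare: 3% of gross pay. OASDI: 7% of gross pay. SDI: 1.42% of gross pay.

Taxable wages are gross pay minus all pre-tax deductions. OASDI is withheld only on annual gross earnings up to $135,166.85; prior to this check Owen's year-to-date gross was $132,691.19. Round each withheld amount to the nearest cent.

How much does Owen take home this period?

Flexible spending account contribution: $32.45
Transit benefit: $283.35
Pre-tax total = $32.45 + $283.35 = $315.80
Taxable wages = $4,028.18 − $315.80 = $3,712.38
Federal income tax: $3,712.38 × 0.1417 = $526.04
City income tax: $3,712.38 × 0.0256 = $95.04
SDI: $4,028.18 × 0.0142 = $57.20
Medicare: $4,028.18 × 0.03 = $120.85
OASDI: only $135,166.85 − $132,691.19 = $2,475.66 of this check is subject → $2,475.66 × 0.07 = $173.30
Fitness reimbursement repayment: $125.13
Total deductions = $32.45 + $283.35 + $526.04 + $95.04 + $57.20 + $120.85 + $173.30 + $125.13 = $1,413.36
Net pay = $4,028.18 − $1,413.36 = $2,614.82

$2,614.82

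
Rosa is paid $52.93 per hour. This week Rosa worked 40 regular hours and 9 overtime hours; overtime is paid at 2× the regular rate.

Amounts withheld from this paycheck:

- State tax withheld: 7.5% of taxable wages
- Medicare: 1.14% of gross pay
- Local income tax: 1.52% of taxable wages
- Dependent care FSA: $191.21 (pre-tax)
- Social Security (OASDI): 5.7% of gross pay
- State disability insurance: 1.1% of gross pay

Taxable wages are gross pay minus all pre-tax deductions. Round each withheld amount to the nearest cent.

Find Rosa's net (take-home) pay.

$2375.31

Regular pay: 40 × $52.93 = $2117.20
Overtime pay: 9 × $52.93 × 2 = $952.74
Gross pay = $2117.20 + $952.74 = $3069.94
Dependent care FSA: $191.21
Taxable wages = $3069.94 − $191.21 = $2878.73
Local income tax: $2878.73 × 0.0152 = $43.76
State tax withheld: $2878.73 × 0.075 = $215.90
Medicare: $3069.94 × 0.0114 = $35.00
State disability insurance: $3069.94 × 0.011 = $33.77
Social Security (OASDI): $3069.94 × 0.057 = $174.99
Total deductions = $191.21 + $43.76 + $215.90 + $35.00 + $33.77 + $174.99 = $694.63
Net pay = $3069.94 − $694.63 = $2375.31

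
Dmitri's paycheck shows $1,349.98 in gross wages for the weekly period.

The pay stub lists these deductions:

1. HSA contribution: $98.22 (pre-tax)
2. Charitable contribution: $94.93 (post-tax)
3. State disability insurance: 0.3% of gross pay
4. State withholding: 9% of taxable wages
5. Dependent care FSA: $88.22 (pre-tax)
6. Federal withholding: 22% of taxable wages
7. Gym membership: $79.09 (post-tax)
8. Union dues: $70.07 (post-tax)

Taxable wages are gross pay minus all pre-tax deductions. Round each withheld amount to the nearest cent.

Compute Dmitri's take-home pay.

Dependent care FSA: $88.22
HSA contribution: $98.22
Pre-tax total = $88.22 + $98.22 = $186.44
Taxable wages = $1,349.98 − $186.44 = $1,163.54
State withholding: $1,163.54 × 0.09 = $104.72
Federal withholding: $1,163.54 × 0.22 = $255.98
State disability insurance: $1,349.98 × 0.003 = $4.05
Union dues: $70.07
Charitable contribution: $94.93
Gym membership: $79.09
Total deductions = $88.22 + $98.22 + $104.72 + $255.98 + $4.05 + $70.07 + $94.93 + $79.09 = $795.28
Net pay = $1,349.98 − $795.28 = $554.70

$554.70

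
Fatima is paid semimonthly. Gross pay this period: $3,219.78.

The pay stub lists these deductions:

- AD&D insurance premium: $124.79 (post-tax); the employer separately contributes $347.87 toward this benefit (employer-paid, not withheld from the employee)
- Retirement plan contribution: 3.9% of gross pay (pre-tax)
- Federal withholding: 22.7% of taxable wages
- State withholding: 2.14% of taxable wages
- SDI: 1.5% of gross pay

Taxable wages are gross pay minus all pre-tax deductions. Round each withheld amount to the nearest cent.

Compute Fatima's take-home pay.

Retirement plan contribution: $3,219.78 × 0.039 = $125.57
Taxable wages = $3,219.78 − $125.57 = $3,094.21
Federal withholding: $3,094.21 × 0.227 = $702.39
State withholding: $3,094.21 × 0.0214 = $66.22
SDI: $3,219.78 × 0.015 = $48.30
AD&D insurance premium: $124.79
(Employer's $347.87 toward AD&D insurance premium is not withheld from the employee.)
Total deductions = $125.57 + $702.39 + $66.22 + $48.30 + $124.79 = $1,067.27
Net pay = $3,219.78 − $1,067.27 = $2,152.51

$2,152.51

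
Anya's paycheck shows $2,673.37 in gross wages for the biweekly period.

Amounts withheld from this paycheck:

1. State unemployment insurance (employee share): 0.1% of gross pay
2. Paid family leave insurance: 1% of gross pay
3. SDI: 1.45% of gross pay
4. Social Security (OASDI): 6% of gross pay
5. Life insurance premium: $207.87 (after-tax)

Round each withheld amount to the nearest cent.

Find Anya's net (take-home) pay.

Paid family leave insurance: $2,673.37 × 0.01 = $26.73
Social Security (OASDI): $2,673.37 × 0.06 = $160.40
State unemployment insurance (employee share): $2,673.37 × 0.001 = $2.67
SDI: $2,673.37 × 0.0145 = $38.76
Life insurance premium: $207.87
Total deductions = $26.73 + $160.40 + $2.67 + $38.76 + $207.87 = $436.43
Net pay = $2,673.37 − $436.43 = $2,236.94

$2,236.94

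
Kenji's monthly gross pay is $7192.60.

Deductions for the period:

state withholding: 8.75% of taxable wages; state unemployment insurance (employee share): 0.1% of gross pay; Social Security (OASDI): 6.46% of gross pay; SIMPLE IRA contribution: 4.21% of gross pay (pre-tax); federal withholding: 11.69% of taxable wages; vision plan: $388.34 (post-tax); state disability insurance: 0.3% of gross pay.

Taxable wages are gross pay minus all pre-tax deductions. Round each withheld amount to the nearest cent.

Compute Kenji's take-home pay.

$4599.76

SIMPLE IRA contribution: $7192.60 × 0.0421 = $302.81
Taxable wages = $7192.60 − $302.81 = $6889.79
State withholding: $6889.79 × 0.0875 = $602.86
Federal withholding: $6889.79 × 0.1169 = $805.42
State disability insurance: $7192.60 × 0.003 = $21.58
State unemployment insurance (employee share): $7192.60 × 0.001 = $7.19
Social Security (OASDI): $7192.60 × 0.0646 = $464.64
Vision plan: $388.34
Total deductions = $302.81 + $602.86 + $805.42 + $21.58 + $7.19 + $464.64 + $388.34 = $2592.84
Net pay = $7192.60 − $2592.84 = $4599.76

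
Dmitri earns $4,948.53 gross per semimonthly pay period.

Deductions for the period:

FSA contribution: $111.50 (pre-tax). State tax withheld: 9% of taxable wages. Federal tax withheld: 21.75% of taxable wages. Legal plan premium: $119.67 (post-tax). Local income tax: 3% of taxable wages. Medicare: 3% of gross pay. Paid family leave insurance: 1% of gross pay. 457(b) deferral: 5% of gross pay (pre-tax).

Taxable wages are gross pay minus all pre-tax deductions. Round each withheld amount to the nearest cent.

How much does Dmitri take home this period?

457(b) deferral: $4,948.53 × 0.05 = $247.43
FSA contribution: $111.50
Pre-tax total = $247.43 + $111.50 = $358.93
Taxable wages = $4,948.53 − $358.93 = $4,589.60
Local income tax: $4,589.60 × 0.03 = $137.69
Federal tax withheld: $4,589.60 × 0.2175 = $998.24
State tax withheld: $4,589.60 × 0.09 = $413.06
Paid family leave insurance: $4,948.53 × 0.01 = $49.49
Medicare: $4,948.53 × 0.03 = $148.46
Legal plan premium: $119.67
Total deductions = $247.43 + $111.50 + $137.69 + $998.24 + $413.06 + $49.49 + $148.46 + $119.67 = $2,225.54
Net pay = $4,948.53 − $2,225.54 = $2,722.99

$2,722.99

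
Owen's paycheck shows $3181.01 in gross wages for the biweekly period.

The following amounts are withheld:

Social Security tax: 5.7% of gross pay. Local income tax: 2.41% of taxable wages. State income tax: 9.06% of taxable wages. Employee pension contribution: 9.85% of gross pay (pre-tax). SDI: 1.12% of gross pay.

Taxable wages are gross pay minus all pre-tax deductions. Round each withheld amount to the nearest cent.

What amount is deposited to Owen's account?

$2321.81

Employee pension contribution: $3181.01 × 0.0985 = $313.33
Taxable wages = $3181.01 − $313.33 = $2867.68
Local income tax: $2867.68 × 0.0241 = $69.11
State income tax: $2867.68 × 0.0906 = $259.81
Social Security tax: $3181.01 × 0.057 = $181.32
SDI: $3181.01 × 0.0112 = $35.63
Total deductions = $313.33 + $69.11 + $259.81 + $181.32 + $35.63 = $859.20
Net pay = $3181.01 − $859.20 = $2321.81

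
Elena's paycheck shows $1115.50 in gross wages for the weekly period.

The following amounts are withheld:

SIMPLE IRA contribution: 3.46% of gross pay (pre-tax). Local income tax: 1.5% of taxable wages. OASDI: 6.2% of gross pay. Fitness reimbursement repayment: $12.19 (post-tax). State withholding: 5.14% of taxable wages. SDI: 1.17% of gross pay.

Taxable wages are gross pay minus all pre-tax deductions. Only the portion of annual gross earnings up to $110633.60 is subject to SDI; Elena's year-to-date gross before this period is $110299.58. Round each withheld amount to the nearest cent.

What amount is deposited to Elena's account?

$920.14

SIMPLE IRA contribution: $1115.50 × 0.0346 = $38.60
Taxable wages = $1115.50 − $38.60 = $1076.90
Local income tax: $1076.90 × 0.015 = $16.15
State withholding: $1076.90 × 0.0514 = $55.35
OASDI: $1115.50 × 0.062 = $69.16
SDI: only $110633.60 − $110299.58 = $334.02 of this check is subject → $334.02 × 0.0117 = $3.91
Fitness reimbursement repayment: $12.19
Total deductions = $38.60 + $16.15 + $55.35 + $69.16 + $3.91 + $12.19 = $195.36
Net pay = $1115.50 − $195.36 = $920.14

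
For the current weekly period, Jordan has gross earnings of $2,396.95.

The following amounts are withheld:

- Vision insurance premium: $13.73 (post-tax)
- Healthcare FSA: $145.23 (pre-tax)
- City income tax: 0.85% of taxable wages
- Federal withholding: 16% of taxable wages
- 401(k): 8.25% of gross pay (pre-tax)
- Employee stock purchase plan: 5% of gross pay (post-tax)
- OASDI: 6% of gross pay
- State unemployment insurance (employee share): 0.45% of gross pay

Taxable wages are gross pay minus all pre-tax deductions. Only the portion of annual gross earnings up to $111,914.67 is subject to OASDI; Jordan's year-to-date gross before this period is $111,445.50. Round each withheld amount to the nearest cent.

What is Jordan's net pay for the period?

401(k): $2,396.95 × 0.0825 = $197.75
Healthcare FSA: $145.23
Pre-tax total = $197.75 + $145.23 = $342.98
Taxable wages = $2,396.95 − $342.98 = $2,053.97
Federal withholding: $2,053.97 × 0.16 = $328.64
City income tax: $2,053.97 × 0.0085 = $17.46
State unemployment insurance (employee share): $2,396.95 × 0.0045 = $10.79
OASDI: only $111,914.67 − $111,445.50 = $469.17 of this check is subject → $469.17 × 0.06 = $28.15
Vision insurance premium: $13.73
Employee stock purchase plan: $2,396.95 × 0.05 = $119.85
Total deductions = $197.75 + $145.23 + $328.64 + $17.46 + $10.79 + $28.15 + $13.73 + $119.85 = $861.60
Net pay = $2,396.95 − $861.60 = $1,535.35

$1,535.35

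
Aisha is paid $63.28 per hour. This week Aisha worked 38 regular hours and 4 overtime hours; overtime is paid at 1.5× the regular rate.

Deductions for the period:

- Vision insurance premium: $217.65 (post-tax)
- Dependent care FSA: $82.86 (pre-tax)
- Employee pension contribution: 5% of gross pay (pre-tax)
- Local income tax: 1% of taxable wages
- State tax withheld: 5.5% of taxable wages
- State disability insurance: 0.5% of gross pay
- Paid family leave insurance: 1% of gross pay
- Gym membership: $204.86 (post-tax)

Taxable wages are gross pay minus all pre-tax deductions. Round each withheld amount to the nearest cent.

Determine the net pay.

Regular pay: 38 × $63.28 = $2,404.64
Overtime pay: 4 × $63.28 × 1.5 = $379.68
Gross pay = $2,404.64 + $379.68 = $2,784.32
Dependent care FSA: $82.86
Employee pension contribution: $2,784.32 × 0.05 = $139.22
Pre-tax total = $82.86 + $139.22 = $222.08
Taxable wages = $2,784.32 − $222.08 = $2,562.24
Local income tax: $2,562.24 × 0.01 = $25.62
State tax withheld: $2,562.24 × 0.055 = $140.92
State disability insurance: $2,784.32 × 0.005 = $13.92
Paid family leave insurance: $2,784.32 × 0.01 = $27.84
Vision insurance premium: $217.65
Gym membership: $204.86
Total deductions = $82.86 + $139.22 + $25.62 + $140.92 + $13.92 + $27.84 + $217.65 + $204.86 = $852.89
Net pay = $2,784.32 − $852.89 = $1,931.43

$1,931.43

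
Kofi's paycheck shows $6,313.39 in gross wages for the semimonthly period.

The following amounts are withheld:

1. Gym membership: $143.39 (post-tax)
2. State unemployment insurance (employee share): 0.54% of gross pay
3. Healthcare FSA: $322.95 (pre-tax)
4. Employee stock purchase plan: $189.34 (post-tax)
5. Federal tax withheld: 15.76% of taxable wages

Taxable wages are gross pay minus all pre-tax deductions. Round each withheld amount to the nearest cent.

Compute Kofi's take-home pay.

$4,679.53

Healthcare FSA: $322.95
Taxable wages = $6,313.39 − $322.95 = $5,990.44
Federal tax withheld: $5,990.44 × 0.1576 = $944.09
State unemployment insurance (employee share): $6,313.39 × 0.0054 = $34.09
Gym membership: $143.39
Employee stock purchase plan: $189.34
Total deductions = $322.95 + $944.09 + $34.09 + $143.39 + $189.34 = $1,633.86
Net pay = $6,313.39 − $1,633.86 = $4,679.53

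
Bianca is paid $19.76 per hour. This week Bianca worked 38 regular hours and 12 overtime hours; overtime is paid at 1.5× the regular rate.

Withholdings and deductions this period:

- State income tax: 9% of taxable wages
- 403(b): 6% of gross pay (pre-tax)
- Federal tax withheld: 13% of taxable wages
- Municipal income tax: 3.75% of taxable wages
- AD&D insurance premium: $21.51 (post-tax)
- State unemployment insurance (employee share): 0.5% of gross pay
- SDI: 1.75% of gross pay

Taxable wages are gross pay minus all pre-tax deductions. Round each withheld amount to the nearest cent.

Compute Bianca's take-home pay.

$725.92

Regular pay: 38 × $19.76 = $750.88
Overtime pay: 12 × $19.76 × 1.5 = $355.68
Gross pay = $750.88 + $355.68 = $1,106.56
403(b): $1,106.56 × 0.06 = $66.39
Taxable wages = $1,106.56 − $66.39 = $1,040.17
State income tax: $1,040.17 × 0.09 = $93.62
Municipal income tax: $1,040.17 × 0.0375 = $39.01
Federal tax withheld: $1,040.17 × 0.13 = $135.22
State unemployment insurance (employee share): $1,106.56 × 0.005 = $5.53
SDI: $1,106.56 × 0.0175 = $19.36
AD&D insurance premium: $21.51
Total deductions = $66.39 + $93.62 + $39.01 + $135.22 + $5.53 + $19.36 + $21.51 = $380.64
Net pay = $1,106.56 − $380.64 = $725.92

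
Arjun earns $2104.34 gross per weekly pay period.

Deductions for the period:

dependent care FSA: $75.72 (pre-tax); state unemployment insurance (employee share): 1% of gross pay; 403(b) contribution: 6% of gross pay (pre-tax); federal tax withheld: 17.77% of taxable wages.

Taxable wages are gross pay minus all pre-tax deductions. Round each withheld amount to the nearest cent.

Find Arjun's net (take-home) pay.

Dependent care FSA: $75.72
403(b) contribution: $2104.34 × 0.06 = $126.26
Pre-tax total = $75.72 + $126.26 = $201.98
Taxable wages = $2104.34 − $201.98 = $1902.36
Federal tax withheld: $1902.36 × 0.1777 = $338.05
State unemployment insurance (employee share): $2104.34 × 0.01 = $21.04
Total deductions = $75.72 + $126.26 + $338.05 + $21.04 = $561.07
Net pay = $2104.34 − $561.07 = $1543.27

$1543.27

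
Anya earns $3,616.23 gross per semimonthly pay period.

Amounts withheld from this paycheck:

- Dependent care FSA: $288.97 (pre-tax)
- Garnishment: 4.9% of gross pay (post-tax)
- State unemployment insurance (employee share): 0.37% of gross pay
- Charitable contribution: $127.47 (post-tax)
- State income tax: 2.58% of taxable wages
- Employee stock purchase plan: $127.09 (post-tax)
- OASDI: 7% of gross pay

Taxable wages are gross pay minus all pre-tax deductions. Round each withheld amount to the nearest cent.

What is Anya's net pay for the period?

$2,543.14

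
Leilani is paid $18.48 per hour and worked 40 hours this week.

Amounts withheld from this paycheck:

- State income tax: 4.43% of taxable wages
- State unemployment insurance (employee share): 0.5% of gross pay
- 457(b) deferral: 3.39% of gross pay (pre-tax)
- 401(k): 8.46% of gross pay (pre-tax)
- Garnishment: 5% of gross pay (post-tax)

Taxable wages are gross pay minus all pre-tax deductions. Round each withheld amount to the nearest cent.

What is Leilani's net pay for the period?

$582.07

Gross pay: 40 × $18.48 = $739.20
401(k): $739.20 × 0.0846 = $62.54
457(b) deferral: $739.20 × 0.0339 = $25.06
Pre-tax total = $62.54 + $25.06 = $87.60
Taxable wages = $739.20 − $87.60 = $651.60
State income tax: $651.60 × 0.0443 = $28.87
State unemployment insurance (employee share): $739.20 × 0.005 = $3.70
Garnishment: $739.20 × 0.05 = $36.96
Total deductions = $62.54 + $25.06 + $28.87 + $3.70 + $36.96 = $157.13
Net pay = $739.20 − $157.13 = $582.07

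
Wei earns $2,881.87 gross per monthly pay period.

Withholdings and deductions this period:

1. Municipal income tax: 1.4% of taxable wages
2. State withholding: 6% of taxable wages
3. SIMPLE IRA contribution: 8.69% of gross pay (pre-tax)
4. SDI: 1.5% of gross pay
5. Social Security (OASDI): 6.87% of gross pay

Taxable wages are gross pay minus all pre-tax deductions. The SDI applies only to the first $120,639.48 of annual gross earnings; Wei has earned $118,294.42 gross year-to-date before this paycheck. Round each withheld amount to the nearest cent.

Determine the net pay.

$2,203.55

SIMPLE IRA contribution: $2,881.87 × 0.0869 = $250.43
Taxable wages = $2,881.87 − $250.43 = $2,631.44
State withholding: $2,631.44 × 0.06 = $157.89
Municipal income tax: $2,631.44 × 0.014 = $36.84
SDI: only $120,639.48 − $118,294.42 = $2,345.06 of this check is subject → $2,345.06 × 0.015 = $35.18
Social Security (OASDI): $2,881.87 × 0.0687 = $197.98
Total deductions = $250.43 + $157.89 + $36.84 + $35.18 + $197.98 = $678.32
Net pay = $2,881.87 − $678.32 = $2,203.55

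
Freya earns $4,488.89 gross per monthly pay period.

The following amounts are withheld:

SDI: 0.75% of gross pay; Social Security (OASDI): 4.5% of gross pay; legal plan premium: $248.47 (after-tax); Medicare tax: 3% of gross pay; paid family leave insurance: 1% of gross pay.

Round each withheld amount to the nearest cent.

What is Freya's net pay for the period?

SDI: $4,488.89 × 0.0075 = $33.67
Medicare tax: $4,488.89 × 0.03 = $134.67
Paid family leave insurance: $4,488.89 × 0.01 = $44.89
Social Security (OASDI): $4,488.89 × 0.045 = $202.00
Legal plan premium: $248.47
Total deductions = $33.67 + $134.67 + $44.89 + $202.00 + $248.47 = $663.70
Net pay = $4,488.89 − $663.70 = $3,825.19

$3,825.19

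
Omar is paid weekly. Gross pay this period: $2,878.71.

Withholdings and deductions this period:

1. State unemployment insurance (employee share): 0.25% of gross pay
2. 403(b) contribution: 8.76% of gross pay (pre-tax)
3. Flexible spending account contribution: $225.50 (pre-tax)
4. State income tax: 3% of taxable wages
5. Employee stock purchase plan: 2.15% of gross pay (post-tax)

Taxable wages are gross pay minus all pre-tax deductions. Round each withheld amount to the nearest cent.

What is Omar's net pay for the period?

403(b) contribution: $2,878.71 × 0.0876 = $252.17
Flexible spending account contribution: $225.50
Pre-tax total = $252.17 + $225.50 = $477.67
Taxable wages = $2,878.71 − $477.67 = $2,401.04
State income tax: $2,401.04 × 0.03 = $72.03
State unemployment insurance (employee share): $2,878.71 × 0.0025 = $7.20
Employee stock purchase plan: $2,878.71 × 0.0215 = $61.89
Total deductions = $252.17 + $225.50 + $72.03 + $7.20 + $61.89 = $618.79
Net pay = $2,878.71 − $618.79 = $2,259.92

$2,259.92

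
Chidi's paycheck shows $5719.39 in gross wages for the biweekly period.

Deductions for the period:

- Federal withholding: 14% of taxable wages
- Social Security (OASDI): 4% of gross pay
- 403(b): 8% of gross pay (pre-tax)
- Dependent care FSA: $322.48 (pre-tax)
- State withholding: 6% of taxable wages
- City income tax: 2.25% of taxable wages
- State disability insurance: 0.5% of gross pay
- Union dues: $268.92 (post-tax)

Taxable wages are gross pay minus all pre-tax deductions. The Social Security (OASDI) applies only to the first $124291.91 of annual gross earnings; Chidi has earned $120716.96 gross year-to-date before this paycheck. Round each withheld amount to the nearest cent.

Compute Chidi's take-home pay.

$3399.83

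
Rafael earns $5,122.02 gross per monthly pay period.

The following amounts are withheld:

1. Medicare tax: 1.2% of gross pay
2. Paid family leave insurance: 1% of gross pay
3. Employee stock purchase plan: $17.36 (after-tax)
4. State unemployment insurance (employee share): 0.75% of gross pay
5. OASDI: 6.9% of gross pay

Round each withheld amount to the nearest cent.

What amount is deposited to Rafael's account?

$4,600.14

State unemployment insurance (employee share): $5,122.02 × 0.0075 = $38.42
Medicare tax: $5,122.02 × 0.012 = $61.46
OASDI: $5,122.02 × 0.069 = $353.42
Paid family leave insurance: $5,122.02 × 0.01 = $51.22
Employee stock purchase plan: $17.36
Total deductions = $38.42 + $61.46 + $353.42 + $51.22 + $17.36 = $521.88
Net pay = $5,122.02 − $521.88 = $4,600.14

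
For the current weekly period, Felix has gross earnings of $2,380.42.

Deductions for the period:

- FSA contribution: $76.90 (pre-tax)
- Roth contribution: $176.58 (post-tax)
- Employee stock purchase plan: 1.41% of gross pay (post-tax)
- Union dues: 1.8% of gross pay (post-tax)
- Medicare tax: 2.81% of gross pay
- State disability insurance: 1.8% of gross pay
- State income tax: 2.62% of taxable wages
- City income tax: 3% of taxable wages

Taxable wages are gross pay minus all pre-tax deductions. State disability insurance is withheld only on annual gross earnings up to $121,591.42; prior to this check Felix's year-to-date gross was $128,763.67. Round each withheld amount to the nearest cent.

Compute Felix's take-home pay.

$1,854.18

FSA contribution: $76.90
Taxable wages = $2,380.42 − $76.90 = $2,303.52
State income tax: $2,303.52 × 0.0262 = $60.35
City income tax: $2,303.52 × 0.03 = $69.11
State disability insurance: annual cap $121,591.42 already reached (YTD $128,763.67), so $0.00
Medicare tax: $2,380.42 × 0.0281 = $66.89
Union dues: $2,380.42 × 0.018 = $42.85
Roth contribution: $176.58
Employee stock purchase plan: $2,380.42 × 0.0141 = $33.56
Total deductions = $76.90 + $60.35 + $69.11 + $0.00 + $66.89 + $42.85 + $176.58 + $33.56 = $526.24
Net pay = $2,380.42 − $526.24 = $1,854.18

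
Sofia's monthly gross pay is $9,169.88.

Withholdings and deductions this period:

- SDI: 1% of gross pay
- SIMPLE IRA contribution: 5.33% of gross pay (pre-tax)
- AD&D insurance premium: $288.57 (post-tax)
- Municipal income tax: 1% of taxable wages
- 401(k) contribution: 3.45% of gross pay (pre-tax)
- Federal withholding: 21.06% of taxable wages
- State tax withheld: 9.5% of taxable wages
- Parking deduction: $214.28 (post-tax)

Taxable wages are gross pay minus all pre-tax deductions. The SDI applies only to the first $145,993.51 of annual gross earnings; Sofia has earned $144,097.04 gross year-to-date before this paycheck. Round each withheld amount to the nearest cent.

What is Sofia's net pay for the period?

$5,203.04

SIMPLE IRA contribution: $9,169.88 × 0.0533 = $488.75
401(k) contribution: $9,169.88 × 0.0345 = $316.36
Pre-tax total = $488.75 + $316.36 = $805.11
Taxable wages = $9,169.88 − $805.11 = $8,364.77
State tax withheld: $8,364.77 × 0.095 = $794.65
Municipal income tax: $8,364.77 × 0.01 = $83.65
Federal withholding: $8,364.77 × 0.2106 = $1,761.62
SDI: only $145,993.51 − $144,097.04 = $1,896.47 of this check is subject → $1,896.47 × 0.01 = $18.96
AD&D insurance premium: $288.57
Parking deduction: $214.28
Total deductions = $488.75 + $316.36 + $794.65 + $83.65 + $1,761.62 + $18.96 + $288.57 + $214.28 = $3,966.84
Net pay = $9,169.88 − $3,966.84 = $5,203.04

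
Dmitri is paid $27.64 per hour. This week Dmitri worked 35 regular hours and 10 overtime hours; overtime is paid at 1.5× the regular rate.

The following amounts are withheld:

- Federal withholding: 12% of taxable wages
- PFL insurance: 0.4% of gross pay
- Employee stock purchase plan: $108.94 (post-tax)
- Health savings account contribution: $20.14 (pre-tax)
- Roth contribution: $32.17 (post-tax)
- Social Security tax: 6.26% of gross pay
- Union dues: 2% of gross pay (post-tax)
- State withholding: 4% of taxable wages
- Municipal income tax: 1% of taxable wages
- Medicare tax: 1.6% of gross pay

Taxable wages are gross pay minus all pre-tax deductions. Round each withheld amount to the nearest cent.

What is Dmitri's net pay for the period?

Regular pay: 35 × $27.64 = $967.40
Overtime pay: 10 × $27.64 × 1.5 = $414.60
Gross pay = $967.40 + $414.60 = $1382.00
Health savings account contribution: $20.14
Taxable wages = $1382.00 − $20.14 = $1361.86
State withholding: $1361.86 × 0.04 = $54.47
Municipal income tax: $1361.86 × 0.01 = $13.62
Federal withholding: $1361.86 × 0.12 = $163.42
Social Security tax: $1382.00 × 0.0626 = $86.51
Medicare tax: $1382.00 × 0.016 = $22.11
PFL insurance: $1382.00 × 0.004 = $5.53
Employee stock purchase plan: $108.94
Union dues: $1382.00 × 0.02 = $27.64
Roth contribution: $32.17
Total deductions = $20.14 + $54.47 + $13.62 + $163.42 + $86.51 + $22.11 + $5.53 + $108.94 + $27.64 + $32.17 = $534.55
Net pay = $1382.00 − $534.55 = $847.45

$847.45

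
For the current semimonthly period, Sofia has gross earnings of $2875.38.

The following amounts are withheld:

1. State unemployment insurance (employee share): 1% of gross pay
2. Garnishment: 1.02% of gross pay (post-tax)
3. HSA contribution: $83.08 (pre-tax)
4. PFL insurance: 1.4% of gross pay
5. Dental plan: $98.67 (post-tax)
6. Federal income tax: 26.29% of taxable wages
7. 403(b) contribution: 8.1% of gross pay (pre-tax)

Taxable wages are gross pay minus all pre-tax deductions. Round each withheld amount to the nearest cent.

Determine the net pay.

$1689.52

403(b) contribution: $2875.38 × 0.081 = $232.91
HSA contribution: $83.08
Pre-tax total = $232.91 + $83.08 = $315.99
Taxable wages = $2875.38 − $315.99 = $2559.39
Federal income tax: $2559.39 × 0.2629 = $672.86
PFL insurance: $2875.38 × 0.014 = $40.26
State unemployment insurance (employee share): $2875.38 × 0.01 = $28.75
Garnishment: $2875.38 × 0.0102 = $29.33
Dental plan: $98.67
Total deductions = $232.91 + $83.08 + $672.86 + $40.26 + $28.75 + $29.33 + $98.67 = $1185.86
Net pay = $2875.38 − $1185.86 = $1689.52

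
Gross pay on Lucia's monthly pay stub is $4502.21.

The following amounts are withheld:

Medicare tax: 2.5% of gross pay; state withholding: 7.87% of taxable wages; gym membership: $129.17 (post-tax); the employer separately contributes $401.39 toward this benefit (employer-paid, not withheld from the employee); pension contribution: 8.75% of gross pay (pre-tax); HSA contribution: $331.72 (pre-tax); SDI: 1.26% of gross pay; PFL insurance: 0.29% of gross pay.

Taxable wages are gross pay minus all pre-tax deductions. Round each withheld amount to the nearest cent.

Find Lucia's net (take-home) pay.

HSA contribution: $331.72
Pension contribution: $4502.21 × 0.0875 = $393.94
Pre-tax total = $331.72 + $393.94 = $725.66
Taxable wages = $4502.21 − $725.66 = $3776.55
State withholding: $3776.55 × 0.0787 = $297.21
PFL insurance: $4502.21 × 0.0029 = $13.06
Medicare tax: $4502.21 × 0.025 = $112.56
SDI: $4502.21 × 0.0126 = $56.73
Gym membership: $129.17
(Employer's $401.39 toward gym membership is not withheld from the employee.)
Total deductions = $331.72 + $393.94 + $297.21 + $13.06 + $112.56 + $56.73 + $129.17 = $1334.39
Net pay = $4502.21 − $1334.39 = $3167.82

$3167.82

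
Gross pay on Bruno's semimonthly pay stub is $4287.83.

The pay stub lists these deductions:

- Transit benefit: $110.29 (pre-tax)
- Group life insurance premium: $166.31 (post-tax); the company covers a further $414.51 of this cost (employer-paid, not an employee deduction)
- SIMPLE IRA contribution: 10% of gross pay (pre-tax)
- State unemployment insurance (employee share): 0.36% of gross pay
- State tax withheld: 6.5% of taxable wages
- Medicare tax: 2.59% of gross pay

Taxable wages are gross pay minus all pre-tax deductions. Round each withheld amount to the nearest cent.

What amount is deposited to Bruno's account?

$3212.29

SIMPLE IRA contribution: $4287.83 × 0.1 = $428.78
Transit benefit: $110.29
Pre-tax total = $428.78 + $110.29 = $539.07
Taxable wages = $4287.83 − $539.07 = $3748.76
State tax withheld: $3748.76 × 0.065 = $243.67
State unemployment insurance (employee share): $4287.83 × 0.0036 = $15.44
Medicare tax: $4287.83 × 0.0259 = $111.05
Group life insurance premium: $166.31
(Employer's $414.51 toward group life insurance premium is not withheld from the employee.)
Total deductions = $428.78 + $110.29 + $243.67 + $15.44 + $111.05 + $166.31 = $1075.54
Net pay = $4287.83 − $1075.54 = $3212.29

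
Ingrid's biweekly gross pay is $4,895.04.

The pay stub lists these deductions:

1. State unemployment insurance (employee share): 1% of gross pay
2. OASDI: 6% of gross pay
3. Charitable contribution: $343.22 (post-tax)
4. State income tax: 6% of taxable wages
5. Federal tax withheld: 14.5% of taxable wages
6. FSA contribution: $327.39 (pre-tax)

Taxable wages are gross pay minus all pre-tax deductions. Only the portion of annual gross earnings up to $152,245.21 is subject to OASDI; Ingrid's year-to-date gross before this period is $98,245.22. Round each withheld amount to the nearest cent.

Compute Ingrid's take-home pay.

FSA contribution: $327.39
Taxable wages = $4,895.04 − $327.39 = $4,567.65
Federal tax withheld: $4,567.65 × 0.145 = $662.31
State income tax: $4,567.65 × 0.06 = $274.06
OASDI: cap not yet reached, full $4,895.04 is subject → $4,895.04 × 0.06 = $293.70
State unemployment insurance (employee share): $4,895.04 × 0.01 = $48.95
Charitable contribution: $343.22
Total deductions = $327.39 + $662.31 + $274.06 + $293.70 + $48.95 + $343.22 = $1,949.63
Net pay = $4,895.04 − $1,949.63 = $2,945.41

$2,945.41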